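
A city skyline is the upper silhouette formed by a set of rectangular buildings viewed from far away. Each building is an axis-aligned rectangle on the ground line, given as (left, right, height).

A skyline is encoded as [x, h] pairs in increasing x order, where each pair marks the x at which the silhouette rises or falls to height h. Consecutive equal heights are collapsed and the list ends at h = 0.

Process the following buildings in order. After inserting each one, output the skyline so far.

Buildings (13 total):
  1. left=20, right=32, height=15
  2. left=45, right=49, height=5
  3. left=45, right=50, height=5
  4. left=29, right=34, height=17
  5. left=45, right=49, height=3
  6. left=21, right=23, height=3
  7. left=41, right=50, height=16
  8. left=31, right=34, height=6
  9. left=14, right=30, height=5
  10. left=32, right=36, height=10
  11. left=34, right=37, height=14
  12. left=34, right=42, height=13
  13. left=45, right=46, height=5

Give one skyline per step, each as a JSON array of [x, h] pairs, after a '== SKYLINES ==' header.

== SKYLINES ==
[[20,15],[32,0]]
[[20,15],[32,0],[45,5],[49,0]]
[[20,15],[32,0],[45,5],[50,0]]
[[20,15],[29,17],[34,0],[45,5],[50,0]]
[[20,15],[29,17],[34,0],[45,5],[50,0]]
[[20,15],[29,17],[34,0],[45,5],[50,0]]
[[20,15],[29,17],[34,0],[41,16],[50,0]]
[[20,15],[29,17],[34,0],[41,16],[50,0]]
[[14,5],[20,15],[29,17],[34,0],[41,16],[50,0]]
[[14,5],[20,15],[29,17],[34,10],[36,0],[41,16],[50,0]]
[[14,5],[20,15],[29,17],[34,14],[37,0],[41,16],[50,0]]
[[14,5],[20,15],[29,17],[34,14],[37,13],[41,16],[50,0]]
[[14,5],[20,15],[29,17],[34,14],[37,13],[41,16],[50,0]]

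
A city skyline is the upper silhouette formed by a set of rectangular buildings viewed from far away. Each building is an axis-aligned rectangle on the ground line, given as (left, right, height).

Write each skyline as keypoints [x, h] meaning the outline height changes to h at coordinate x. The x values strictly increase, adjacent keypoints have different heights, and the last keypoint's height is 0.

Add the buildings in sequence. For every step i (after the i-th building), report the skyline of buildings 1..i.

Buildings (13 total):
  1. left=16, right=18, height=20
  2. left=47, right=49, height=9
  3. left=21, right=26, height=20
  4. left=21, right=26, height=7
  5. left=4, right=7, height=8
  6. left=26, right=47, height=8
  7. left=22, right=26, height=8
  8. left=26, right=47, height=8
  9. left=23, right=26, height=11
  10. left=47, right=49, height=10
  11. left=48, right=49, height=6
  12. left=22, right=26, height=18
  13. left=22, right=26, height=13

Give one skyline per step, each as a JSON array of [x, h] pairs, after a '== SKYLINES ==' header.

== SKYLINES ==
[[16,20],[18,0]]
[[16,20],[18,0],[47,9],[49,0]]
[[16,20],[18,0],[21,20],[26,0],[47,9],[49,0]]
[[16,20],[18,0],[21,20],[26,0],[47,9],[49,0]]
[[4,8],[7,0],[16,20],[18,0],[21,20],[26,0],[47,9],[49,0]]
[[4,8],[7,0],[16,20],[18,0],[21,20],[26,8],[47,9],[49,0]]
[[4,8],[7,0],[16,20],[18,0],[21,20],[26,8],[47,9],[49,0]]
[[4,8],[7,0],[16,20],[18,0],[21,20],[26,8],[47,9],[49,0]]
[[4,8],[7,0],[16,20],[18,0],[21,20],[26,8],[47,9],[49,0]]
[[4,8],[7,0],[16,20],[18,0],[21,20],[26,8],[47,10],[49,0]]
[[4,8],[7,0],[16,20],[18,0],[21,20],[26,8],[47,10],[49,0]]
[[4,8],[7,0],[16,20],[18,0],[21,20],[26,8],[47,10],[49,0]]
[[4,8],[7,0],[16,20],[18,0],[21,20],[26,8],[47,10],[49,0]]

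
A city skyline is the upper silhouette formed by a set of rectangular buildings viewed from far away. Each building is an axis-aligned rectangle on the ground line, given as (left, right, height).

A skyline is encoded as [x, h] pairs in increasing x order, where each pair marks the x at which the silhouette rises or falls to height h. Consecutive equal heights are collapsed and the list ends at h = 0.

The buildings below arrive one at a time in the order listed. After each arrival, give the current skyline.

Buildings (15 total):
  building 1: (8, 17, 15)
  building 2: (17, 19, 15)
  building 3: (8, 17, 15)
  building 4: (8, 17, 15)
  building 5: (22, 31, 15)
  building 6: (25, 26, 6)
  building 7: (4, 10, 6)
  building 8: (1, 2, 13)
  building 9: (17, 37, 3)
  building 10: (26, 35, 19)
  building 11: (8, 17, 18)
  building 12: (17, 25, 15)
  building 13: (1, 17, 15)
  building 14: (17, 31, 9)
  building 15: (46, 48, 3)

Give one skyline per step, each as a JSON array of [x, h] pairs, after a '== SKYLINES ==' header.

== SKYLINES ==
[[8,15],[17,0]]
[[8,15],[19,0]]
[[8,15],[19,0]]
[[8,15],[19,0]]
[[8,15],[19,0],[22,15],[31,0]]
[[8,15],[19,0],[22,15],[31,0]]
[[4,6],[8,15],[19,0],[22,15],[31,0]]
[[1,13],[2,0],[4,6],[8,15],[19,0],[22,15],[31,0]]
[[1,13],[2,0],[4,6],[8,15],[19,3],[22,15],[31,3],[37,0]]
[[1,13],[2,0],[4,6],[8,15],[19,3],[22,15],[26,19],[35,3],[37,0]]
[[1,13],[2,0],[4,6],[8,18],[17,15],[19,3],[22,15],[26,19],[35,3],[37,0]]
[[1,13],[2,0],[4,6],[8,18],[17,15],[26,19],[35,3],[37,0]]
[[1,15],[8,18],[17,15],[26,19],[35,3],[37,0]]
[[1,15],[8,18],[17,15],[26,19],[35,3],[37,0]]
[[1,15],[8,18],[17,15],[26,19],[35,3],[37,0],[46,3],[48,0]]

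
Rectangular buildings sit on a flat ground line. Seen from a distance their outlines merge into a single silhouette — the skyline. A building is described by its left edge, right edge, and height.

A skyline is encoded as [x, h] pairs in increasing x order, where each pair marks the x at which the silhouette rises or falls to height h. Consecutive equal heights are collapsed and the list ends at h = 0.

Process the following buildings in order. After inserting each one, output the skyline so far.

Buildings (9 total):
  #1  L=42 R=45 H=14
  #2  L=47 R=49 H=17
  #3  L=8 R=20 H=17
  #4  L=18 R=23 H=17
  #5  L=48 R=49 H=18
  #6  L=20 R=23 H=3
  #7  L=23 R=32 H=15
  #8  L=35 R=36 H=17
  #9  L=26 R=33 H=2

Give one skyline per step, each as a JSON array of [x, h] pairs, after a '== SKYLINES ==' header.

== SKYLINES ==
[[42,14],[45,0]]
[[42,14],[45,0],[47,17],[49,0]]
[[8,17],[20,0],[42,14],[45,0],[47,17],[49,0]]
[[8,17],[23,0],[42,14],[45,0],[47,17],[49,0]]
[[8,17],[23,0],[42,14],[45,0],[47,17],[48,18],[49,0]]
[[8,17],[23,0],[42,14],[45,0],[47,17],[48,18],[49,0]]
[[8,17],[23,15],[32,0],[42,14],[45,0],[47,17],[48,18],[49,0]]
[[8,17],[23,15],[32,0],[35,17],[36,0],[42,14],[45,0],[47,17],[48,18],[49,0]]
[[8,17],[23,15],[32,2],[33,0],[35,17],[36,0],[42,14],[45,0],[47,17],[48,18],[49,0]]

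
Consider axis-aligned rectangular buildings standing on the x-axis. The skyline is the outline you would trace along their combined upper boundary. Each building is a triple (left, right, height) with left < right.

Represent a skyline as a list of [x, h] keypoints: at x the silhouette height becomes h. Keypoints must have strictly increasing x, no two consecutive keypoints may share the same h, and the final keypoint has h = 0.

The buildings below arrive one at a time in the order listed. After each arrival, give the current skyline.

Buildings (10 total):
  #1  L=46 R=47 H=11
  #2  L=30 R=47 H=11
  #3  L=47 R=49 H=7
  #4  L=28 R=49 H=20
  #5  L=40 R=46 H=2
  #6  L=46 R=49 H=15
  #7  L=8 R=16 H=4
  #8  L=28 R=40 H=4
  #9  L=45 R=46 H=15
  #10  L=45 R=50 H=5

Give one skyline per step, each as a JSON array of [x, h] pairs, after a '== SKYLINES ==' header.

== SKYLINES ==
[[46,11],[47,0]]
[[30,11],[47,0]]
[[30,11],[47,7],[49,0]]
[[28,20],[49,0]]
[[28,20],[49,0]]
[[28,20],[49,0]]
[[8,4],[16,0],[28,20],[49,0]]
[[8,4],[16,0],[28,20],[49,0]]
[[8,4],[16,0],[28,20],[49,0]]
[[8,4],[16,0],[28,20],[49,5],[50,0]]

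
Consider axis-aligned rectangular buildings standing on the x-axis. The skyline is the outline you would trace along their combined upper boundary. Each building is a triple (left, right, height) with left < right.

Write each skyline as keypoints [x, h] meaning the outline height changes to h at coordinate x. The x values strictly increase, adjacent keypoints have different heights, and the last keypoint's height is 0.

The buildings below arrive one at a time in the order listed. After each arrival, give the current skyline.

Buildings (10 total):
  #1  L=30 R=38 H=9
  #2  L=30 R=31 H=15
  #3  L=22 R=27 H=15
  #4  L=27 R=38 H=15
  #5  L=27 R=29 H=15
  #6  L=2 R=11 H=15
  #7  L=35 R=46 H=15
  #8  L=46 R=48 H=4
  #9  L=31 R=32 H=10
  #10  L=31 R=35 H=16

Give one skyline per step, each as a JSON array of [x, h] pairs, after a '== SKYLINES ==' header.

== SKYLINES ==
[[30,9],[38,0]]
[[30,15],[31,9],[38,0]]
[[22,15],[27,0],[30,15],[31,9],[38,0]]
[[22,15],[38,0]]
[[22,15],[38,0]]
[[2,15],[11,0],[22,15],[38,0]]
[[2,15],[11,0],[22,15],[46,0]]
[[2,15],[11,0],[22,15],[46,4],[48,0]]
[[2,15],[11,0],[22,15],[46,4],[48,0]]
[[2,15],[11,0],[22,15],[31,16],[35,15],[46,4],[48,0]]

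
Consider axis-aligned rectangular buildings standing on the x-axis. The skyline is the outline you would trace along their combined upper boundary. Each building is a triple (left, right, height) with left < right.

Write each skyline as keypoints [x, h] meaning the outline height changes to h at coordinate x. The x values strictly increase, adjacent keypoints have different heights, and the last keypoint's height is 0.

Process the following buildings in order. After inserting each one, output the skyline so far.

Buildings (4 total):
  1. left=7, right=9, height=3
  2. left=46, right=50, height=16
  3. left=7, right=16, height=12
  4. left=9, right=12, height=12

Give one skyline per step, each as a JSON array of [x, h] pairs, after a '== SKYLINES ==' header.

== SKYLINES ==
[[7,3],[9,0]]
[[7,3],[9,0],[46,16],[50,0]]
[[7,12],[16,0],[46,16],[50,0]]
[[7,12],[16,0],[46,16],[50,0]]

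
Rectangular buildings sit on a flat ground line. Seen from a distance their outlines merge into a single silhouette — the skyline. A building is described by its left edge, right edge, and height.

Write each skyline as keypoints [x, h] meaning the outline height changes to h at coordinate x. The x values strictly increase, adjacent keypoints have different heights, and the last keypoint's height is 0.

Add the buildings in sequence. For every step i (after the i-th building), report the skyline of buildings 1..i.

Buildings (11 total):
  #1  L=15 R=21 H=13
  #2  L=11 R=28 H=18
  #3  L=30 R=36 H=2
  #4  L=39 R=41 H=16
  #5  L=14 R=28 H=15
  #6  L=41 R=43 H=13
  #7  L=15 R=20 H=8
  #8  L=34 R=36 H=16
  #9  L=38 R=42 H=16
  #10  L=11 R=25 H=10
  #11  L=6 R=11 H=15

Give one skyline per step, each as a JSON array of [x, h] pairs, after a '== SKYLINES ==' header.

== SKYLINES ==
[[15,13],[21,0]]
[[11,18],[28,0]]
[[11,18],[28,0],[30,2],[36,0]]
[[11,18],[28,0],[30,2],[36,0],[39,16],[41,0]]
[[11,18],[28,0],[30,2],[36,0],[39,16],[41,0]]
[[11,18],[28,0],[30,2],[36,0],[39,16],[41,13],[43,0]]
[[11,18],[28,0],[30,2],[36,0],[39,16],[41,13],[43,0]]
[[11,18],[28,0],[30,2],[34,16],[36,0],[39,16],[41,13],[43,0]]
[[11,18],[28,0],[30,2],[34,16],[36,0],[38,16],[42,13],[43,0]]
[[11,18],[28,0],[30,2],[34,16],[36,0],[38,16],[42,13],[43,0]]
[[6,15],[11,18],[28,0],[30,2],[34,16],[36,0],[38,16],[42,13],[43,0]]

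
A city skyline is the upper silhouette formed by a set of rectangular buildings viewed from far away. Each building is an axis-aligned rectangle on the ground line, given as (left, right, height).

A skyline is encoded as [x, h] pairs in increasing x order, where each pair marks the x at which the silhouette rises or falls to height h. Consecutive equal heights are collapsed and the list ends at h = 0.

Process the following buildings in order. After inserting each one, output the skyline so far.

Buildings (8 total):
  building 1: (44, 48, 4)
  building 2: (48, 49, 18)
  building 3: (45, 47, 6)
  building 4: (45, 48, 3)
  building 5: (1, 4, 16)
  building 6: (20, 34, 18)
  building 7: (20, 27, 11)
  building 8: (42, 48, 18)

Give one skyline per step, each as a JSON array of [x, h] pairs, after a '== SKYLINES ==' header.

== SKYLINES ==
[[44,4],[48,0]]
[[44,4],[48,18],[49,0]]
[[44,4],[45,6],[47,4],[48,18],[49,0]]
[[44,4],[45,6],[47,4],[48,18],[49,0]]
[[1,16],[4,0],[44,4],[45,6],[47,4],[48,18],[49,0]]
[[1,16],[4,0],[20,18],[34,0],[44,4],[45,6],[47,4],[48,18],[49,0]]
[[1,16],[4,0],[20,18],[34,0],[44,4],[45,6],[47,4],[48,18],[49,0]]
[[1,16],[4,0],[20,18],[34,0],[42,18],[49,0]]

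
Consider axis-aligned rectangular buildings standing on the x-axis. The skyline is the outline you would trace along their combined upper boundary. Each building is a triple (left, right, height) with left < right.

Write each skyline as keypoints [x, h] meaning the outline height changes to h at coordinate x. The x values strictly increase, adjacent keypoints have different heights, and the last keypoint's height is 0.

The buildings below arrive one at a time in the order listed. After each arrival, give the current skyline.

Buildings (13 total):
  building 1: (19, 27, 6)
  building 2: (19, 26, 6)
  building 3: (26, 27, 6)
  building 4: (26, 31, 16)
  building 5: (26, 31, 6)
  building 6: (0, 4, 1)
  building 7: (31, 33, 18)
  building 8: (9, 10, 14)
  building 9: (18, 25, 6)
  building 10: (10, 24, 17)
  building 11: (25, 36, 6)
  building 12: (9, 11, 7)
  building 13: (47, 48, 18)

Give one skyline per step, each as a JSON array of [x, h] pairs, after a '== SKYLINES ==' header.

== SKYLINES ==
[[19,6],[27,0]]
[[19,6],[27,0]]
[[19,6],[27,0]]
[[19,6],[26,16],[31,0]]
[[19,6],[26,16],[31,0]]
[[0,1],[4,0],[19,6],[26,16],[31,0]]
[[0,1],[4,0],[19,6],[26,16],[31,18],[33,0]]
[[0,1],[4,0],[9,14],[10,0],[19,6],[26,16],[31,18],[33,0]]
[[0,1],[4,0],[9,14],[10,0],[18,6],[26,16],[31,18],[33,0]]
[[0,1],[4,0],[9,14],[10,17],[24,6],[26,16],[31,18],[33,0]]
[[0,1],[4,0],[9,14],[10,17],[24,6],[26,16],[31,18],[33,6],[36,0]]
[[0,1],[4,0],[9,14],[10,17],[24,6],[26,16],[31,18],[33,6],[36,0]]
[[0,1],[4,0],[9,14],[10,17],[24,6],[26,16],[31,18],[33,6],[36,0],[47,18],[48,0]]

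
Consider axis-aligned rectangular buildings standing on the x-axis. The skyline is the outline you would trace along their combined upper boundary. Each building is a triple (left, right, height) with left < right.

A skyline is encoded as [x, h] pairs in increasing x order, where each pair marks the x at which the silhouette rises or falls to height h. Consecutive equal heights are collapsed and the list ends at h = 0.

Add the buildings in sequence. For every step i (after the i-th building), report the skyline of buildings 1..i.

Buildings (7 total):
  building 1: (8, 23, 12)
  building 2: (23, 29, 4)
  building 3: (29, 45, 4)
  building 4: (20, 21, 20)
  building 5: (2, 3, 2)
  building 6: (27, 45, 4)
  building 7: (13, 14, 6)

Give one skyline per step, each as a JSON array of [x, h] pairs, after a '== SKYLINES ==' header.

== SKYLINES ==
[[8,12],[23,0]]
[[8,12],[23,4],[29,0]]
[[8,12],[23,4],[45,0]]
[[8,12],[20,20],[21,12],[23,4],[45,0]]
[[2,2],[3,0],[8,12],[20,20],[21,12],[23,4],[45,0]]
[[2,2],[3,0],[8,12],[20,20],[21,12],[23,4],[45,0]]
[[2,2],[3,0],[8,12],[20,20],[21,12],[23,4],[45,0]]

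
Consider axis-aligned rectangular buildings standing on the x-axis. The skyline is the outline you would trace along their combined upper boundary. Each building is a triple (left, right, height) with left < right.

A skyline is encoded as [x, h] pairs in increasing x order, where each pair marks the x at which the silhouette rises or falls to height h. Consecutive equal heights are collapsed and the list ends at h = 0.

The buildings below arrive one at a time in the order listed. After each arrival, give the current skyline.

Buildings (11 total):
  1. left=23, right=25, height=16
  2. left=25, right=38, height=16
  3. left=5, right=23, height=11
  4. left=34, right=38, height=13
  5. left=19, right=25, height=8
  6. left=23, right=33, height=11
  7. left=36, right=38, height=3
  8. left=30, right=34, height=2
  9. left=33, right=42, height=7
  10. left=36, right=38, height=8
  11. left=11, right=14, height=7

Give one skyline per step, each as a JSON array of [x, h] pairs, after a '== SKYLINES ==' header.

== SKYLINES ==
[[23,16],[25,0]]
[[23,16],[38,0]]
[[5,11],[23,16],[38,0]]
[[5,11],[23,16],[38,0]]
[[5,11],[23,16],[38,0]]
[[5,11],[23,16],[38,0]]
[[5,11],[23,16],[38,0]]
[[5,11],[23,16],[38,0]]
[[5,11],[23,16],[38,7],[42,0]]
[[5,11],[23,16],[38,7],[42,0]]
[[5,11],[23,16],[38,7],[42,0]]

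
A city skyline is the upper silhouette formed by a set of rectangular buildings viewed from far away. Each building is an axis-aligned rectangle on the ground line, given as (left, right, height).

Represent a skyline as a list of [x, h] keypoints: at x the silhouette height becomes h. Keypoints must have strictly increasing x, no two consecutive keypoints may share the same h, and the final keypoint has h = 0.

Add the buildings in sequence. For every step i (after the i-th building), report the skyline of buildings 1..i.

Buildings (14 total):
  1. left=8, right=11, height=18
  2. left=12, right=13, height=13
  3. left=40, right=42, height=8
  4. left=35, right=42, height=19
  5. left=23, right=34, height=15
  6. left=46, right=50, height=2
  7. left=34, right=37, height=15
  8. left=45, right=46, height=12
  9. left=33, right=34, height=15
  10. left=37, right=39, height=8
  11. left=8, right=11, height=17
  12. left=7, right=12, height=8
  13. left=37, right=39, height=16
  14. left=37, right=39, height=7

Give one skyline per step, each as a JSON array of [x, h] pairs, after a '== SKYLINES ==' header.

== SKYLINES ==
[[8,18],[11,0]]
[[8,18],[11,0],[12,13],[13,0]]
[[8,18],[11,0],[12,13],[13,0],[40,8],[42,0]]
[[8,18],[11,0],[12,13],[13,0],[35,19],[42,0]]
[[8,18],[11,0],[12,13],[13,0],[23,15],[34,0],[35,19],[42,0]]
[[8,18],[11,0],[12,13],[13,0],[23,15],[34,0],[35,19],[42,0],[46,2],[50,0]]
[[8,18],[11,0],[12,13],[13,0],[23,15],[35,19],[42,0],[46,2],[50,0]]
[[8,18],[11,0],[12,13],[13,0],[23,15],[35,19],[42,0],[45,12],[46,2],[50,0]]
[[8,18],[11,0],[12,13],[13,0],[23,15],[35,19],[42,0],[45,12],[46,2],[50,0]]
[[8,18],[11,0],[12,13],[13,0],[23,15],[35,19],[42,0],[45,12],[46,2],[50,0]]
[[8,18],[11,0],[12,13],[13,0],[23,15],[35,19],[42,0],[45,12],[46,2],[50,0]]
[[7,8],[8,18],[11,8],[12,13],[13,0],[23,15],[35,19],[42,0],[45,12],[46,2],[50,0]]
[[7,8],[8,18],[11,8],[12,13],[13,0],[23,15],[35,19],[42,0],[45,12],[46,2],[50,0]]
[[7,8],[8,18],[11,8],[12,13],[13,0],[23,15],[35,19],[42,0],[45,12],[46,2],[50,0]]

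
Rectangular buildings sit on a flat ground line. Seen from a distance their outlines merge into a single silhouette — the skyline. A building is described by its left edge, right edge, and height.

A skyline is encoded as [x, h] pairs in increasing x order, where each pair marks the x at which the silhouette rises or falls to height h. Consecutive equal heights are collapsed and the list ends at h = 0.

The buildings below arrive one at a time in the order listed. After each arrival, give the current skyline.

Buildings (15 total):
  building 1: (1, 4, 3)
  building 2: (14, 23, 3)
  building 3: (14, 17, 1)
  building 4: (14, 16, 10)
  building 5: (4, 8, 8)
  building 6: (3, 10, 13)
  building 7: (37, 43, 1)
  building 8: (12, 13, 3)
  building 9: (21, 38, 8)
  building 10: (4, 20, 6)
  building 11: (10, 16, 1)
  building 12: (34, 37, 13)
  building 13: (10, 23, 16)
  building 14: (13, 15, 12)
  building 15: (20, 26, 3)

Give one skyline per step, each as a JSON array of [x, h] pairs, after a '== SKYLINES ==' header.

== SKYLINES ==
[[1,3],[4,0]]
[[1,3],[4,0],[14,3],[23,0]]
[[1,3],[4,0],[14,3],[23,0]]
[[1,3],[4,0],[14,10],[16,3],[23,0]]
[[1,3],[4,8],[8,0],[14,10],[16,3],[23,0]]
[[1,3],[3,13],[10,0],[14,10],[16,3],[23,0]]
[[1,3],[3,13],[10,0],[14,10],[16,3],[23,0],[37,1],[43,0]]
[[1,3],[3,13],[10,0],[12,3],[13,0],[14,10],[16,3],[23,0],[37,1],[43,0]]
[[1,3],[3,13],[10,0],[12,3],[13,0],[14,10],[16,3],[21,8],[38,1],[43,0]]
[[1,3],[3,13],[10,6],[14,10],[16,6],[20,3],[21,8],[38,1],[43,0]]
[[1,3],[3,13],[10,6],[14,10],[16,6],[20,3],[21,8],[38,1],[43,0]]
[[1,3],[3,13],[10,6],[14,10],[16,6],[20,3],[21,8],[34,13],[37,8],[38,1],[43,0]]
[[1,3],[3,13],[10,16],[23,8],[34,13],[37,8],[38,1],[43,0]]
[[1,3],[3,13],[10,16],[23,8],[34,13],[37,8],[38,1],[43,0]]
[[1,3],[3,13],[10,16],[23,8],[34,13],[37,8],[38,1],[43,0]]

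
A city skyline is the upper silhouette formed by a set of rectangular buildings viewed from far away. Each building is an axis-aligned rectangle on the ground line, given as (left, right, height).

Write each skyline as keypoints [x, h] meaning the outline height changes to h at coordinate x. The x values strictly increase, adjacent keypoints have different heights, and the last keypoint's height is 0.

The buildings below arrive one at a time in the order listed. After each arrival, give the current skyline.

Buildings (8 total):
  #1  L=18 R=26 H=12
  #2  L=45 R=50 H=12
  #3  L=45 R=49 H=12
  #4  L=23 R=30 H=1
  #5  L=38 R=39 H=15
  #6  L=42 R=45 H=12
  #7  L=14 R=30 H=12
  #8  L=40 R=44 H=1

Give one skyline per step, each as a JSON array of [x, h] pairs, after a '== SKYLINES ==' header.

== SKYLINES ==
[[18,12],[26,0]]
[[18,12],[26,0],[45,12],[50,0]]
[[18,12],[26,0],[45,12],[50,0]]
[[18,12],[26,1],[30,0],[45,12],[50,0]]
[[18,12],[26,1],[30,0],[38,15],[39,0],[45,12],[50,0]]
[[18,12],[26,1],[30,0],[38,15],[39,0],[42,12],[50,0]]
[[14,12],[30,0],[38,15],[39,0],[42,12],[50,0]]
[[14,12],[30,0],[38,15],[39,0],[40,1],[42,12],[50,0]]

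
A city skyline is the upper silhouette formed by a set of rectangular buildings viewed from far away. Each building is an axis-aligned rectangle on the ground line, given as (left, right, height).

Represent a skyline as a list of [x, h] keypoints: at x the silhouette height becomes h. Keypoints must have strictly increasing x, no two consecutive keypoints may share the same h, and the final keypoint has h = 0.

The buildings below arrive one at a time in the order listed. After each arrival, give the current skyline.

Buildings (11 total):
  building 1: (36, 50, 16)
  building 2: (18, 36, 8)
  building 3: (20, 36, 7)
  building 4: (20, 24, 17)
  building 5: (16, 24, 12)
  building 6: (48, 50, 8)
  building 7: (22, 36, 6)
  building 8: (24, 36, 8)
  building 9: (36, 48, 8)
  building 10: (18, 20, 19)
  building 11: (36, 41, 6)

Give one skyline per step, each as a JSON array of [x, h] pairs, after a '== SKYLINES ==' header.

== SKYLINES ==
[[36,16],[50,0]]
[[18,8],[36,16],[50,0]]
[[18,8],[36,16],[50,0]]
[[18,8],[20,17],[24,8],[36,16],[50,0]]
[[16,12],[20,17],[24,8],[36,16],[50,0]]
[[16,12],[20,17],[24,8],[36,16],[50,0]]
[[16,12],[20,17],[24,8],[36,16],[50,0]]
[[16,12],[20,17],[24,8],[36,16],[50,0]]
[[16,12],[20,17],[24,8],[36,16],[50,0]]
[[16,12],[18,19],[20,17],[24,8],[36,16],[50,0]]
[[16,12],[18,19],[20,17],[24,8],[36,16],[50,0]]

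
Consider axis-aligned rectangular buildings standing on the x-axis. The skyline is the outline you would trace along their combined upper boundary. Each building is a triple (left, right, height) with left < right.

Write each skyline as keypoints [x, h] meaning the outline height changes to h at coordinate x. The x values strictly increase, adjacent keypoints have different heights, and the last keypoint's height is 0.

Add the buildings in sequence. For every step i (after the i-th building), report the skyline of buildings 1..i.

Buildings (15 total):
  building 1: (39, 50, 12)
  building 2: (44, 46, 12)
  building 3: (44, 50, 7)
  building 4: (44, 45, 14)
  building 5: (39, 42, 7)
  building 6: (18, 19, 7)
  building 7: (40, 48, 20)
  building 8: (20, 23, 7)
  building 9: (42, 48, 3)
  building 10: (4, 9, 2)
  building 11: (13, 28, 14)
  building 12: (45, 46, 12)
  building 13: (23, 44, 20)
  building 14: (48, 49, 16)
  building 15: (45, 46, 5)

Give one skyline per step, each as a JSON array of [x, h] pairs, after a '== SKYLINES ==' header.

== SKYLINES ==
[[39,12],[50,0]]
[[39,12],[50,0]]
[[39,12],[50,0]]
[[39,12],[44,14],[45,12],[50,0]]
[[39,12],[44,14],[45,12],[50,0]]
[[18,7],[19,0],[39,12],[44,14],[45,12],[50,0]]
[[18,7],[19,0],[39,12],[40,20],[48,12],[50,0]]
[[18,7],[19,0],[20,7],[23,0],[39,12],[40,20],[48,12],[50,0]]
[[18,7],[19,0],[20,7],[23,0],[39,12],[40,20],[48,12],[50,0]]
[[4,2],[9,0],[18,7],[19,0],[20,7],[23,0],[39,12],[40,20],[48,12],[50,0]]
[[4,2],[9,0],[13,14],[28,0],[39,12],[40,20],[48,12],[50,0]]
[[4,2],[9,0],[13,14],[28,0],[39,12],[40,20],[48,12],[50,0]]
[[4,2],[9,0],[13,14],[23,20],[48,12],[50,0]]
[[4,2],[9,0],[13,14],[23,20],[48,16],[49,12],[50,0]]
[[4,2],[9,0],[13,14],[23,20],[48,16],[49,12],[50,0]]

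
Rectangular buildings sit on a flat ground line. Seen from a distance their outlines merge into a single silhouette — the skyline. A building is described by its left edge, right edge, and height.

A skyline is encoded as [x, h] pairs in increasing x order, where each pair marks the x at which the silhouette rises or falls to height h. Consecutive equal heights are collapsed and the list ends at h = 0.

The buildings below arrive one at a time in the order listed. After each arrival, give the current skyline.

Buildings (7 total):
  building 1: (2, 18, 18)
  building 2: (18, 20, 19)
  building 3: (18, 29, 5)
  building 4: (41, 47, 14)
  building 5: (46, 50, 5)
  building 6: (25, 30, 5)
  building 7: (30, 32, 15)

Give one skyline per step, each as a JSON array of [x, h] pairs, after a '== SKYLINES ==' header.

== SKYLINES ==
[[2,18],[18,0]]
[[2,18],[18,19],[20,0]]
[[2,18],[18,19],[20,5],[29,0]]
[[2,18],[18,19],[20,5],[29,0],[41,14],[47,0]]
[[2,18],[18,19],[20,5],[29,0],[41,14],[47,5],[50,0]]
[[2,18],[18,19],[20,5],[30,0],[41,14],[47,5],[50,0]]
[[2,18],[18,19],[20,5],[30,15],[32,0],[41,14],[47,5],[50,0]]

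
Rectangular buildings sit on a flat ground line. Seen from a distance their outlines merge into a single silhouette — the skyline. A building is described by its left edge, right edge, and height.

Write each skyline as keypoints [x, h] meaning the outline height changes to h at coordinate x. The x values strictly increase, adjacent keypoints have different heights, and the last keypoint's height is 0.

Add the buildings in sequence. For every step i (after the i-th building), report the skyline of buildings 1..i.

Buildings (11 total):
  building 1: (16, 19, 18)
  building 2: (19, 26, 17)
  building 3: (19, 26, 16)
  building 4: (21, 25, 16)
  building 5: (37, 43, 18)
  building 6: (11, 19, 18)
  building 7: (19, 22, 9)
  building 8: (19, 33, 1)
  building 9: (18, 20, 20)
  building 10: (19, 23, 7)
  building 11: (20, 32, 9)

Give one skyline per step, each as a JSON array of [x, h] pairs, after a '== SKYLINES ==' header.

== SKYLINES ==
[[16,18],[19,0]]
[[16,18],[19,17],[26,0]]
[[16,18],[19,17],[26,0]]
[[16,18],[19,17],[26,0]]
[[16,18],[19,17],[26,0],[37,18],[43,0]]
[[11,18],[19,17],[26,0],[37,18],[43,0]]
[[11,18],[19,17],[26,0],[37,18],[43,0]]
[[11,18],[19,17],[26,1],[33,0],[37,18],[43,0]]
[[11,18],[18,20],[20,17],[26,1],[33,0],[37,18],[43,0]]
[[11,18],[18,20],[20,17],[26,1],[33,0],[37,18],[43,0]]
[[11,18],[18,20],[20,17],[26,9],[32,1],[33,0],[37,18],[43,0]]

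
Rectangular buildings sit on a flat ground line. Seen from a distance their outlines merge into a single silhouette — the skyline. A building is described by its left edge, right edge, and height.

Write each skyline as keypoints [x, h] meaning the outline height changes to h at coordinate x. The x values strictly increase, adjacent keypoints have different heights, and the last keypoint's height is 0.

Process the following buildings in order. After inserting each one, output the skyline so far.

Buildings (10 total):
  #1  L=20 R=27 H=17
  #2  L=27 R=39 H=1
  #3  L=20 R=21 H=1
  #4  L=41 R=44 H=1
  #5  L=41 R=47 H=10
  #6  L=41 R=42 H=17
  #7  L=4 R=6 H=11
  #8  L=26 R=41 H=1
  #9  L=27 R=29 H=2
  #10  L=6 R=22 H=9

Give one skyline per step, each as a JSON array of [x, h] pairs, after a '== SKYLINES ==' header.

== SKYLINES ==
[[20,17],[27,0]]
[[20,17],[27,1],[39,0]]
[[20,17],[27,1],[39,0]]
[[20,17],[27,1],[39,0],[41,1],[44,0]]
[[20,17],[27,1],[39,0],[41,10],[47,0]]
[[20,17],[27,1],[39,0],[41,17],[42,10],[47,0]]
[[4,11],[6,0],[20,17],[27,1],[39,0],[41,17],[42,10],[47,0]]
[[4,11],[6,0],[20,17],[27,1],[41,17],[42,10],[47,0]]
[[4,11],[6,0],[20,17],[27,2],[29,1],[41,17],[42,10],[47,0]]
[[4,11],[6,9],[20,17],[27,2],[29,1],[41,17],[42,10],[47,0]]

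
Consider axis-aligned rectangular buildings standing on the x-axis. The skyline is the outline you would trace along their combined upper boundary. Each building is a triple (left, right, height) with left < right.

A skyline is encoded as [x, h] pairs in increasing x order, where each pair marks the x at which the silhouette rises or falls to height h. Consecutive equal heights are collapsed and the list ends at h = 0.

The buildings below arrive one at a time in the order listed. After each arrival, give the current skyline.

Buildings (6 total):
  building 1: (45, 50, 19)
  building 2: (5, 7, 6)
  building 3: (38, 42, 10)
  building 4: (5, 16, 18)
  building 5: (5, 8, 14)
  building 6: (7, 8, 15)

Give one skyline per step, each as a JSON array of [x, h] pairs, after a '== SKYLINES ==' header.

== SKYLINES ==
[[45,19],[50,0]]
[[5,6],[7,0],[45,19],[50,0]]
[[5,6],[7,0],[38,10],[42,0],[45,19],[50,0]]
[[5,18],[16,0],[38,10],[42,0],[45,19],[50,0]]
[[5,18],[16,0],[38,10],[42,0],[45,19],[50,0]]
[[5,18],[16,0],[38,10],[42,0],[45,19],[50,0]]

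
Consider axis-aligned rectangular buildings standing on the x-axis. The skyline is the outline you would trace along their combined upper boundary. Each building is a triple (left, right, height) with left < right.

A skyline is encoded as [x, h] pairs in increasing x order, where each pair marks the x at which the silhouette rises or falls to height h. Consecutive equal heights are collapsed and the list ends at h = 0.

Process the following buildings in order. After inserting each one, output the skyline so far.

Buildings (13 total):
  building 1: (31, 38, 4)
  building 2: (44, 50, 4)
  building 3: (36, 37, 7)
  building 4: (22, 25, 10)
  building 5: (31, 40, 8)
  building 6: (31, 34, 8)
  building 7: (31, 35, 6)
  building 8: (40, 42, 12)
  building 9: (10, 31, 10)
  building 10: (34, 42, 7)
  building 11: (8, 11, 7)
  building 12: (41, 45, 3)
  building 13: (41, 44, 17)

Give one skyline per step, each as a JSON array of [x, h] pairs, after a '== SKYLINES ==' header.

== SKYLINES ==
[[31,4],[38,0]]
[[31,4],[38,0],[44,4],[50,0]]
[[31,4],[36,7],[37,4],[38,0],[44,4],[50,0]]
[[22,10],[25,0],[31,4],[36,7],[37,4],[38,0],[44,4],[50,0]]
[[22,10],[25,0],[31,8],[40,0],[44,4],[50,0]]
[[22,10],[25,0],[31,8],[40,0],[44,4],[50,0]]
[[22,10],[25,0],[31,8],[40,0],[44,4],[50,0]]
[[22,10],[25,0],[31,8],[40,12],[42,0],[44,4],[50,0]]
[[10,10],[31,8],[40,12],[42,0],[44,4],[50,0]]
[[10,10],[31,8],[40,12],[42,0],[44,4],[50,0]]
[[8,7],[10,10],[31,8],[40,12],[42,0],[44,4],[50,0]]
[[8,7],[10,10],[31,8],[40,12],[42,3],[44,4],[50,0]]
[[8,7],[10,10],[31,8],[40,12],[41,17],[44,4],[50,0]]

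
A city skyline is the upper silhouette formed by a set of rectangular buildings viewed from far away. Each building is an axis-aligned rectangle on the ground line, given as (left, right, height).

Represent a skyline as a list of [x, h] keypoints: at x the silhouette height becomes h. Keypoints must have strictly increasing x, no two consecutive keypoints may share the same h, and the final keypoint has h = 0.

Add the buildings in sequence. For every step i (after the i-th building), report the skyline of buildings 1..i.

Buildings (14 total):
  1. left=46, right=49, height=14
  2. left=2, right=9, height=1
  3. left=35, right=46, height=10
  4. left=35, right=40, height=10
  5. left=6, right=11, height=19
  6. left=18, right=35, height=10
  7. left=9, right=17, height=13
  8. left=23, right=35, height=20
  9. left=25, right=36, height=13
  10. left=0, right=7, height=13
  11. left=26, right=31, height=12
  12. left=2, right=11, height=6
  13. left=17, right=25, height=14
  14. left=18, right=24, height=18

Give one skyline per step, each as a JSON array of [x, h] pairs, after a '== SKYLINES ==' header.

== SKYLINES ==
[[46,14],[49,0]]
[[2,1],[9,0],[46,14],[49,0]]
[[2,1],[9,0],[35,10],[46,14],[49,0]]
[[2,1],[9,0],[35,10],[46,14],[49,0]]
[[2,1],[6,19],[11,0],[35,10],[46,14],[49,0]]
[[2,1],[6,19],[11,0],[18,10],[46,14],[49,0]]
[[2,1],[6,19],[11,13],[17,0],[18,10],[46,14],[49,0]]
[[2,1],[6,19],[11,13],[17,0],[18,10],[23,20],[35,10],[46,14],[49,0]]
[[2,1],[6,19],[11,13],[17,0],[18,10],[23,20],[35,13],[36,10],[46,14],[49,0]]
[[0,13],[6,19],[11,13],[17,0],[18,10],[23,20],[35,13],[36,10],[46,14],[49,0]]
[[0,13],[6,19],[11,13],[17,0],[18,10],[23,20],[35,13],[36,10],[46,14],[49,0]]
[[0,13],[6,19],[11,13],[17,0],[18,10],[23,20],[35,13],[36,10],[46,14],[49,0]]
[[0,13],[6,19],[11,13],[17,14],[23,20],[35,13],[36,10],[46,14],[49,0]]
[[0,13],[6,19],[11,13],[17,14],[18,18],[23,20],[35,13],[36,10],[46,14],[49,0]]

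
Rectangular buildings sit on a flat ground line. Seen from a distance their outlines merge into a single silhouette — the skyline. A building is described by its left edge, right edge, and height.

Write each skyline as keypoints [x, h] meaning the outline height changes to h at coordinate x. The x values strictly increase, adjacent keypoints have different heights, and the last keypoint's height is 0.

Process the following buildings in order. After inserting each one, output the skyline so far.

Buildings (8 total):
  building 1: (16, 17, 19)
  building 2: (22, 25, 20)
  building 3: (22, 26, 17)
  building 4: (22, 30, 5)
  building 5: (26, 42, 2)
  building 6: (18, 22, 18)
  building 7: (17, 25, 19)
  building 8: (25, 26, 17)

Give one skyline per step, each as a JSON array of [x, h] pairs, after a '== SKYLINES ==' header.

== SKYLINES ==
[[16,19],[17,0]]
[[16,19],[17,0],[22,20],[25,0]]
[[16,19],[17,0],[22,20],[25,17],[26,0]]
[[16,19],[17,0],[22,20],[25,17],[26,5],[30,0]]
[[16,19],[17,0],[22,20],[25,17],[26,5],[30,2],[42,0]]
[[16,19],[17,0],[18,18],[22,20],[25,17],[26,5],[30,2],[42,0]]
[[16,19],[22,20],[25,17],[26,5],[30,2],[42,0]]
[[16,19],[22,20],[25,17],[26,5],[30,2],[42,0]]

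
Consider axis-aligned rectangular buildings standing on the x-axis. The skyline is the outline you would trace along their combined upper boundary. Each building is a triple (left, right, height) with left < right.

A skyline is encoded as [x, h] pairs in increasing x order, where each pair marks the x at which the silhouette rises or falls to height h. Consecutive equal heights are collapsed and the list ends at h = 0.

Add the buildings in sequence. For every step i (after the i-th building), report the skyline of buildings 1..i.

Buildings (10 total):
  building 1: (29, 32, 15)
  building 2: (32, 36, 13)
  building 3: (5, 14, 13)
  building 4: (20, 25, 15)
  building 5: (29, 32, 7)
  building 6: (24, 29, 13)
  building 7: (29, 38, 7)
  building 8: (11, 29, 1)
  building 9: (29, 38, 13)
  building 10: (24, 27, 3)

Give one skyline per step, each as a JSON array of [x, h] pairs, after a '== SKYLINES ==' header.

== SKYLINES ==
[[29,15],[32,0]]
[[29,15],[32,13],[36,0]]
[[5,13],[14,0],[29,15],[32,13],[36,0]]
[[5,13],[14,0],[20,15],[25,0],[29,15],[32,13],[36,0]]
[[5,13],[14,0],[20,15],[25,0],[29,15],[32,13],[36,0]]
[[5,13],[14,0],[20,15],[25,13],[29,15],[32,13],[36,0]]
[[5,13],[14,0],[20,15],[25,13],[29,15],[32,13],[36,7],[38,0]]
[[5,13],[14,1],[20,15],[25,13],[29,15],[32,13],[36,7],[38,0]]
[[5,13],[14,1],[20,15],[25,13],[29,15],[32,13],[38,0]]
[[5,13],[14,1],[20,15],[25,13],[29,15],[32,13],[38,0]]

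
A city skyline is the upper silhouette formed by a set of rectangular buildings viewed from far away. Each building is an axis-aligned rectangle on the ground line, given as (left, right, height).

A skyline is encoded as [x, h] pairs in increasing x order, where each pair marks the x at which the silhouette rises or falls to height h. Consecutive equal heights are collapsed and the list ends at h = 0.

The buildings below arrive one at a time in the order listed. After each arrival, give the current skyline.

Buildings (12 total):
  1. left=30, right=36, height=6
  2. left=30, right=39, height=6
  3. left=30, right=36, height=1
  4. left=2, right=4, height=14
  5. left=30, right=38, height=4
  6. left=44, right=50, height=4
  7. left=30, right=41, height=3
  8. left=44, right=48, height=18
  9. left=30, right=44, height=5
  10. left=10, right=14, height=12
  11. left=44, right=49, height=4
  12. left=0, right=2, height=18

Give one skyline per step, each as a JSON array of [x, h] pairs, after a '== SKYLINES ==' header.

== SKYLINES ==
[[30,6],[36,0]]
[[30,6],[39,0]]
[[30,6],[39,0]]
[[2,14],[4,0],[30,6],[39,0]]
[[2,14],[4,0],[30,6],[39,0]]
[[2,14],[4,0],[30,6],[39,0],[44,4],[50,0]]
[[2,14],[4,0],[30,6],[39,3],[41,0],[44,4],[50,0]]
[[2,14],[4,0],[30,6],[39,3],[41,0],[44,18],[48,4],[50,0]]
[[2,14],[4,0],[30,6],[39,5],[44,18],[48,4],[50,0]]
[[2,14],[4,0],[10,12],[14,0],[30,6],[39,5],[44,18],[48,4],[50,0]]
[[2,14],[4,0],[10,12],[14,0],[30,6],[39,5],[44,18],[48,4],[50,0]]
[[0,18],[2,14],[4,0],[10,12],[14,0],[30,6],[39,5],[44,18],[48,4],[50,0]]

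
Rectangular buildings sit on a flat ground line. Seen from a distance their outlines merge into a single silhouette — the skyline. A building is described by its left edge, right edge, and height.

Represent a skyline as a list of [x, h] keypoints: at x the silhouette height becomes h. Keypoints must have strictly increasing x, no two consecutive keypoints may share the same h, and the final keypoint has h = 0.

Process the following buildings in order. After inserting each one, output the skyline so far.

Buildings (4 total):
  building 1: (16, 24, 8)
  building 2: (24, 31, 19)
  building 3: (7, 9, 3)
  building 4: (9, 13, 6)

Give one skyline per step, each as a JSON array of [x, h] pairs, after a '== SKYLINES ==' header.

== SKYLINES ==
[[16,8],[24,0]]
[[16,8],[24,19],[31,0]]
[[7,3],[9,0],[16,8],[24,19],[31,0]]
[[7,3],[9,6],[13,0],[16,8],[24,19],[31,0]]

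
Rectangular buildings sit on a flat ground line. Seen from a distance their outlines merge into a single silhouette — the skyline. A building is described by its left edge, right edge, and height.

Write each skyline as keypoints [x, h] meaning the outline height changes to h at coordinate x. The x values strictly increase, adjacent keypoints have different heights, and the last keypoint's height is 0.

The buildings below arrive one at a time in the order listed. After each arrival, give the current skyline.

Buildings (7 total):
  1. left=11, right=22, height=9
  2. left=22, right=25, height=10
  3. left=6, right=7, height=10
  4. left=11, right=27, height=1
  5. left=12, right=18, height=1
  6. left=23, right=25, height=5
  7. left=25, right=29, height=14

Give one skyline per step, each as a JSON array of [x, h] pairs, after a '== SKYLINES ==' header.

== SKYLINES ==
[[11,9],[22,0]]
[[11,9],[22,10],[25,0]]
[[6,10],[7,0],[11,9],[22,10],[25,0]]
[[6,10],[7,0],[11,9],[22,10],[25,1],[27,0]]
[[6,10],[7,0],[11,9],[22,10],[25,1],[27,0]]
[[6,10],[7,0],[11,9],[22,10],[25,1],[27,0]]
[[6,10],[7,0],[11,9],[22,10],[25,14],[29,0]]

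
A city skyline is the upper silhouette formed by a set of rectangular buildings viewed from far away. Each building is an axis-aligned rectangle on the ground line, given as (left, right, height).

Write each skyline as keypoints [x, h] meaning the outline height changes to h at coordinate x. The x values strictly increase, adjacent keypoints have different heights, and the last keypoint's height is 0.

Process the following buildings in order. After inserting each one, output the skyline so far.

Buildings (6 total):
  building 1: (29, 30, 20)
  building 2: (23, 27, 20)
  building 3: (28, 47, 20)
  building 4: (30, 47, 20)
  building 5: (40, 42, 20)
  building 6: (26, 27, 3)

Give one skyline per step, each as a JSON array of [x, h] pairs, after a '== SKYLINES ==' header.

== SKYLINES ==
[[29,20],[30,0]]
[[23,20],[27,0],[29,20],[30,0]]
[[23,20],[27,0],[28,20],[47,0]]
[[23,20],[27,0],[28,20],[47,0]]
[[23,20],[27,0],[28,20],[47,0]]
[[23,20],[27,0],[28,20],[47,0]]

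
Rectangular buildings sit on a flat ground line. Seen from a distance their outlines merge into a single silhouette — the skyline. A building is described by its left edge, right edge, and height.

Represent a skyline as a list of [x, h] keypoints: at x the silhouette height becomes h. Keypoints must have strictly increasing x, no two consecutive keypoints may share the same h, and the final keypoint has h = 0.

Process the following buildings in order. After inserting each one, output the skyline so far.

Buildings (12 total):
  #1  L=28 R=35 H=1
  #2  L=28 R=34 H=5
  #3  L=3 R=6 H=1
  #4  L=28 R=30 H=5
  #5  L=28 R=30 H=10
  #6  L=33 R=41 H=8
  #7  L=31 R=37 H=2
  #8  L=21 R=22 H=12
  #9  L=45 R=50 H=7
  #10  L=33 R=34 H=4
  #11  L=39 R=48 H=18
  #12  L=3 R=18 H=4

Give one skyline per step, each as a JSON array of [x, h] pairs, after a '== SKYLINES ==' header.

== SKYLINES ==
[[28,1],[35,0]]
[[28,5],[34,1],[35,0]]
[[3,1],[6,0],[28,5],[34,1],[35,0]]
[[3,1],[6,0],[28,5],[34,1],[35,0]]
[[3,1],[6,0],[28,10],[30,5],[34,1],[35,0]]
[[3,1],[6,0],[28,10],[30,5],[33,8],[41,0]]
[[3,1],[6,0],[28,10],[30,5],[33,8],[41,0]]
[[3,1],[6,0],[21,12],[22,0],[28,10],[30,5],[33,8],[41,0]]
[[3,1],[6,0],[21,12],[22,0],[28,10],[30,5],[33,8],[41,0],[45,7],[50,0]]
[[3,1],[6,0],[21,12],[22,0],[28,10],[30,5],[33,8],[41,0],[45,7],[50,0]]
[[3,1],[6,0],[21,12],[22,0],[28,10],[30,5],[33,8],[39,18],[48,7],[50,0]]
[[3,4],[18,0],[21,12],[22,0],[28,10],[30,5],[33,8],[39,18],[48,7],[50,0]]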